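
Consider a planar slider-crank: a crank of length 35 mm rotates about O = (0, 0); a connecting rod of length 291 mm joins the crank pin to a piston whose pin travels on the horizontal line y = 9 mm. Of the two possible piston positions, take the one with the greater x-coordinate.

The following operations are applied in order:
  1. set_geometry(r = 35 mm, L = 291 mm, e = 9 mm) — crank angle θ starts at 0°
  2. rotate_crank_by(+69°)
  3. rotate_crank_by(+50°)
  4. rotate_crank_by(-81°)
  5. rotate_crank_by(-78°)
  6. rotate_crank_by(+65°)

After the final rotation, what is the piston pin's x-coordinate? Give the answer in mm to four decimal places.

set_geometry: r = 35 mm, L = 291 mm, e = 9 mm; θ ← 0°
rotate_crank_by(+69°): θ ← 0° +69° = 69°
rotate_crank_by(+50°): θ ← 69° +50° = 119°
rotate_crank_by(-81°): θ ← 119° -81° = 38°
rotate_crank_by(-78°): θ ← 38° -78° = -40°
rotate_crank_by(+65°): θ ← -40° +65° = 25°
crank pin P = (r cos θ, r sin θ) = (31.720773, 14.791639)
h = r sin θ − e = 14.791639 − 9 = 5.791639
x = r cos θ + √(L² − h²) = 31.720773 + √(84681.0 − 33.5431) = 31.720773 + 290.942360 = 322.663133

322.6631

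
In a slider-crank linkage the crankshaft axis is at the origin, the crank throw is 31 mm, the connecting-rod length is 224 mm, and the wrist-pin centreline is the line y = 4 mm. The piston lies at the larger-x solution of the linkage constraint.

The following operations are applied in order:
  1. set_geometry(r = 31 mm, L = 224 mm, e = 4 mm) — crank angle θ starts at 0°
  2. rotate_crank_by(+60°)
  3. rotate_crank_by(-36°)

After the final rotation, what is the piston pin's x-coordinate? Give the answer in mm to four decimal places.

set_geometry: r = 31 mm, L = 224 mm, e = 4 mm; θ ← 0°
rotate_crank_by(+60°): θ ← 0° +60° = 60°
rotate_crank_by(-36°): θ ← 60° -36° = 24°
crank pin P = (r cos θ, r sin θ) = (28.319909, 12.608836)
h = r sin θ − e = 12.608836 − 4 = 8.608836
x = r cos θ + √(L² − h²) = 28.319909 + √(50176.0 − 74.1121) = 28.319909 + 223.834510 = 252.154419

252.1544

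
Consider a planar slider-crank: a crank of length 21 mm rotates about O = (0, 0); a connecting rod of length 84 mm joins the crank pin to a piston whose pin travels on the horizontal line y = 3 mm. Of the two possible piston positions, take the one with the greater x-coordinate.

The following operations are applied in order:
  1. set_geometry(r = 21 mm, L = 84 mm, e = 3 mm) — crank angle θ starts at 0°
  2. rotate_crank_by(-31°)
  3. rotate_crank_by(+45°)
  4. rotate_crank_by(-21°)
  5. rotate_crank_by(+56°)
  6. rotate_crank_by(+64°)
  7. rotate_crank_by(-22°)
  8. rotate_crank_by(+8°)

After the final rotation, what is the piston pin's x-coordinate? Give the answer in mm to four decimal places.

set_geometry: r = 21 mm, L = 84 mm, e = 3 mm; θ ← 0°
rotate_crank_by(-31°): θ ← 0° -31° = -31°
rotate_crank_by(+45°): θ ← -31° +45° = 14°
rotate_crank_by(-21°): θ ← 14° -21° = -7°
rotate_crank_by(+56°): θ ← -7° +56° = 49°
rotate_crank_by(+64°): θ ← 49° +64° = 113°
rotate_crank_by(-22°): θ ← 113° -22° = 91°
rotate_crank_by(+8°): θ ← 91° +8° = 99°
crank pin P = (r cos θ, r sin θ) = (-3.285124, 20.741455)
h = r sin θ − e = 20.741455 − 3 = 17.741455
x = r cos θ + √(L² − h²) = -3.285124 + √(7056.0 − 314.7592) = -3.285124 + 82.105059 = 78.819936

78.8199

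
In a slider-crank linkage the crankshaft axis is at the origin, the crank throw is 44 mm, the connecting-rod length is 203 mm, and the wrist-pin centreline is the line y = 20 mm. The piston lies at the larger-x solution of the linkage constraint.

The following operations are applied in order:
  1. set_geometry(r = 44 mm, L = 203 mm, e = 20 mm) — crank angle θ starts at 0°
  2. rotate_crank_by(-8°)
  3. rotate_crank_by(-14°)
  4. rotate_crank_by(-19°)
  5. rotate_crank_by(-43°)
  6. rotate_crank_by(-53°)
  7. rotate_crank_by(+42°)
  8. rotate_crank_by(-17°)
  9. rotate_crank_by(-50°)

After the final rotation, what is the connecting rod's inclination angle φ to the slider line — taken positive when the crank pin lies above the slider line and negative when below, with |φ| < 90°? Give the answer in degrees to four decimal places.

set_geometry: r = 44 mm, L = 203 mm, e = 20 mm; θ ← 0°
rotate_crank_by(-8°): θ ← 0° -8° = -8°
rotate_crank_by(-14°): θ ← -8° -14° = -22°
rotate_crank_by(-19°): θ ← -22° -19° = -41°
rotate_crank_by(-43°): θ ← -41° -43° = -84°
rotate_crank_by(-53°): θ ← -84° -53° = -137°
rotate_crank_by(+42°): θ ← -137° +42° = -95°
rotate_crank_by(-17°): θ ← -95° -17° = -112°
rotate_crank_by(-50°): θ ← -112° -50° = -162°
crank pin P = (r cos θ, r sin θ) = (-41.846487, -13.596748)
h = r sin θ − e = -13.596748 − 20 = -33.596748
sin φ = h / L = -33.596748 / 203 = -0.16550122
φ = arcsin(-0.16550122) = -9.526353°

-9.5264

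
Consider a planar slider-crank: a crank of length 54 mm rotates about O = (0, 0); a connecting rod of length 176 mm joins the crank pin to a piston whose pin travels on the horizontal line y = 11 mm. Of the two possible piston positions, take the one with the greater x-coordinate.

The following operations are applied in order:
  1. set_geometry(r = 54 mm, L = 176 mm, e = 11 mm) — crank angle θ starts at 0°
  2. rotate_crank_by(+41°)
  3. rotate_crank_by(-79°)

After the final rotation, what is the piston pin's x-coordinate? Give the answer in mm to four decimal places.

212.9002

set_geometry: r = 54 mm, L = 176 mm, e = 11 mm; θ ← 0°
rotate_crank_by(+41°): θ ← 0° +41° = 41°
rotate_crank_by(-79°): θ ← 41° -79° = -38°
crank pin P = (r cos θ, r sin θ) = (42.552581, -33.245720)
h = r sin θ − e = -33.245720 − 11 = -44.245720
x = r cos θ + √(L² − h²) = 42.552581 + √(30976.0 − 1957.6837) = 42.552581 + 170.347634 = 212.900214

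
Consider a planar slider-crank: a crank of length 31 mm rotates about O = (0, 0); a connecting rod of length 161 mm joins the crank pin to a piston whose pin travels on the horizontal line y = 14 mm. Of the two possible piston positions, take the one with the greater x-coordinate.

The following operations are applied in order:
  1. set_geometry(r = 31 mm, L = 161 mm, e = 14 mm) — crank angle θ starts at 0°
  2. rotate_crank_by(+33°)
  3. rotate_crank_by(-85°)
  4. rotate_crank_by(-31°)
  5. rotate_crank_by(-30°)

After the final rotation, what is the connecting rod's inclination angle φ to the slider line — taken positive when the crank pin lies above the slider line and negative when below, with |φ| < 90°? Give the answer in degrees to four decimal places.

set_geometry: r = 31 mm, L = 161 mm, e = 14 mm; θ ← 0°
rotate_crank_by(+33°): θ ← 0° +33° = 33°
rotate_crank_by(-85°): θ ← 33° -85° = -52°
rotate_crank_by(-31°): θ ← -52° -31° = -83°
rotate_crank_by(-30°): θ ← -83° -30° = -113°
crank pin P = (r cos θ, r sin θ) = (-12.112665, -28.535650)
h = r sin θ − e = -28.535650 − 14 = -42.535650
sin φ = h / L = -42.535650 / 161 = -0.26419659
φ = arcsin(-0.26419659) = -15.319219°

-15.3192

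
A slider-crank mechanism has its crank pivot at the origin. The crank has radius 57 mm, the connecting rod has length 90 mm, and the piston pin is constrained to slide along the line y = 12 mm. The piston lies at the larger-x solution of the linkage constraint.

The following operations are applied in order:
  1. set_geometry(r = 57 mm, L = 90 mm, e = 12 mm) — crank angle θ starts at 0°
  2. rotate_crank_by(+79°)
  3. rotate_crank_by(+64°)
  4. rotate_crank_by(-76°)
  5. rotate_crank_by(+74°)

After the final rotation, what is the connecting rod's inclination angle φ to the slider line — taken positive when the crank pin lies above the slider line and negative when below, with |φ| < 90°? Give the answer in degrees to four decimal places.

set_geometry: r = 57 mm, L = 90 mm, e = 12 mm; θ ← 0°
rotate_crank_by(+79°): θ ← 0° +79° = 79°
rotate_crank_by(+64°): θ ← 79° +64° = 143°
rotate_crank_by(-76°): θ ← 143° -76° = 67°
rotate_crank_by(+74°): θ ← 67° +74° = 141°
crank pin P = (r cos θ, r sin θ) = (-44.297320, 35.871262)
h = r sin θ − e = 35.871262 − 12 = 23.871262
sin φ = h / L = 23.871262 / 90 = 0.26523625
φ = arcsin(0.26523625) = 15.380991°

15.3810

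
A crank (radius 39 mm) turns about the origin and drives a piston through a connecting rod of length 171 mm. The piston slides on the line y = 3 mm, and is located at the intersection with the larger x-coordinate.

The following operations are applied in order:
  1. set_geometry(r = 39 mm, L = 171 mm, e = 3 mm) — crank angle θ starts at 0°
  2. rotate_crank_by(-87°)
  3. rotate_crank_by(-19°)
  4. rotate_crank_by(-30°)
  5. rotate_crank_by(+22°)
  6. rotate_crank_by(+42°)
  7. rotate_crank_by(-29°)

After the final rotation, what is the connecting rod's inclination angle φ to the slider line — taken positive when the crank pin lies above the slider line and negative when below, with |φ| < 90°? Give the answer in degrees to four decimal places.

set_geometry: r = 39 mm, L = 171 mm, e = 3 mm; θ ← 0°
rotate_crank_by(-87°): θ ← 0° -87° = -87°
rotate_crank_by(-19°): θ ← -87° -19° = -106°
rotate_crank_by(-30°): θ ← -106° -30° = -136°
rotate_crank_by(+22°): θ ← -136° +22° = -114°
rotate_crank_by(+42°): θ ← -114° +42° = -72°
rotate_crank_by(-29°): θ ← -72° -29° = -101°
crank pin P = (r cos θ, r sin θ) = (-7.441551, -38.283460)
h = r sin θ − e = -38.283460 − 3 = -41.283460
sin φ = h / L = -41.283460 / 171 = -0.24142374
φ = arcsin(-0.24142374) = -13.970586°

-13.9706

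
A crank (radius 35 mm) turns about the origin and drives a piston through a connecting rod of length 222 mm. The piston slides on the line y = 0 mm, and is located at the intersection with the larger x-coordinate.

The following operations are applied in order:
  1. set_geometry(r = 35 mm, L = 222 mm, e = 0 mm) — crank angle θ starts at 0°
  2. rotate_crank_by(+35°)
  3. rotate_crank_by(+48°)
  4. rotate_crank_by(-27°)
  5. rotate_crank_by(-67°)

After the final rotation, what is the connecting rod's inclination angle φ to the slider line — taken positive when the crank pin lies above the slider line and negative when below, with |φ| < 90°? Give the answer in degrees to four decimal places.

set_geometry: r = 35 mm, L = 222 mm, e = 0 mm; θ ← 0°
rotate_crank_by(+35°): θ ← 0° +35° = 35°
rotate_crank_by(+48°): θ ← 35° +48° = 83°
rotate_crank_by(-27°): θ ← 83° -27° = 56°
rotate_crank_by(-67°): θ ← 56° -67° = -11°
crank pin P = (r cos θ, r sin θ) = (34.356951, -6.678315)
h = r sin θ − e = -6.678315 − 0 = -6.678315
sin φ = h / L = -6.678315 / 222 = -0.03008250
φ = arcsin(-0.03008250) = -1.723860°

-1.7239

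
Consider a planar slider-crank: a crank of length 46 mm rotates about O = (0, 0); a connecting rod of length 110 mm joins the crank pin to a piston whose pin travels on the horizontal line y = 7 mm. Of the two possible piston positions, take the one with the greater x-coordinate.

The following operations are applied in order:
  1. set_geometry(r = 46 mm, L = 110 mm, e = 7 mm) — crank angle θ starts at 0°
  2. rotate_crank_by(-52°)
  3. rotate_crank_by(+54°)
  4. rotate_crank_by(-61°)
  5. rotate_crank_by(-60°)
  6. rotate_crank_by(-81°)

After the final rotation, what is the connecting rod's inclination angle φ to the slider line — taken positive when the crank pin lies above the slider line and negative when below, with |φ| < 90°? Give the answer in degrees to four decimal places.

set_geometry: r = 46 mm, L = 110 mm, e = 7 mm; θ ← 0°
rotate_crank_by(-52°): θ ← 0° -52° = -52°
rotate_crank_by(+54°): θ ← -52° +54° = 2°
rotate_crank_by(-61°): θ ← 2° -61° = -59°
rotate_crank_by(-60°): θ ← -59° -60° = -119°
rotate_crank_by(-81°): θ ← -119° -81° = -200°
crank pin P = (r cos θ, r sin θ) = (-43.225861, 15.732927)
h = r sin θ − e = 15.732927 − 7 = 8.732927
sin φ = h / L = 8.732927 / 110 = 0.07939024
φ = arcsin(0.07939024) = 4.553518°

4.5535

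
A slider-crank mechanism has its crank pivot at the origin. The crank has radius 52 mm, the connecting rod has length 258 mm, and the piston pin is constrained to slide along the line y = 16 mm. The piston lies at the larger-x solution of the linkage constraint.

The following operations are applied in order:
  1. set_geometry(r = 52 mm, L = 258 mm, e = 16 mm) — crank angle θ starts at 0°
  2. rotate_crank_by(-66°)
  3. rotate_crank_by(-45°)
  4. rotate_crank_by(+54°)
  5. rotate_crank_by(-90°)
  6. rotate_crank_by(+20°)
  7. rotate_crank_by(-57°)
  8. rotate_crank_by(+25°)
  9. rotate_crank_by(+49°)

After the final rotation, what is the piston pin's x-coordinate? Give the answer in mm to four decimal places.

231.9281

set_geometry: r = 52 mm, L = 258 mm, e = 16 mm; θ ← 0°
rotate_crank_by(-66°): θ ← 0° -66° = -66°
rotate_crank_by(-45°): θ ← -66° -45° = -111°
rotate_crank_by(+54°): θ ← -111° +54° = -57°
rotate_crank_by(-90°): θ ← -57° -90° = -147°
rotate_crank_by(+20°): θ ← -147° +20° = -127°
rotate_crank_by(-57°): θ ← -127° -57° = -184°
rotate_crank_by(+25°): θ ← -184° +25° = -159°
rotate_crank_by(+49°): θ ← -159° +49° = -110°
crank pin P = (r cos θ, r sin θ) = (-17.785047, -48.864016)
h = r sin θ − e = -48.864016 − 16 = -64.864016
x = r cos θ + √(L² − h²) = -17.785047 + √(66564.0 − 4207.3406) = -17.785047 + 249.713154 = 231.928107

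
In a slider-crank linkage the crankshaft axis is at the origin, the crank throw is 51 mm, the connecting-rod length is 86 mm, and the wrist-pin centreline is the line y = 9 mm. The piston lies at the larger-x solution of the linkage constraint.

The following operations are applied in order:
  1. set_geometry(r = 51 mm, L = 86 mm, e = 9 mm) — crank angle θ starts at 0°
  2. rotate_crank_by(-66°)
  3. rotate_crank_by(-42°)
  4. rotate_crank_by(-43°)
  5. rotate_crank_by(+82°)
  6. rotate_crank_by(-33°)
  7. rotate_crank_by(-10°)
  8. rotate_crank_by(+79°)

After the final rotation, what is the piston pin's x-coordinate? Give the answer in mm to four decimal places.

120.5120

set_geometry: r = 51 mm, L = 86 mm, e = 9 mm; θ ← 0°
rotate_crank_by(-66°): θ ← 0° -66° = -66°
rotate_crank_by(-42°): θ ← -66° -42° = -108°
rotate_crank_by(-43°): θ ← -108° -43° = -151°
rotate_crank_by(+82°): θ ← -151° +82° = -69°
rotate_crank_by(-33°): θ ← -69° -33° = -102°
rotate_crank_by(-10°): θ ← -102° -10° = -112°
rotate_crank_by(+79°): θ ← -112° +79° = -33°
crank pin P = (r cos θ, r sin θ) = (42.772199, -27.776591)
h = r sin θ − e = -27.776591 − 9 = -36.776591
x = r cos θ + √(L² − h²) = 42.772199 + √(7396.0 − 1352.5176) = 42.772199 + 77.739838 = 120.512037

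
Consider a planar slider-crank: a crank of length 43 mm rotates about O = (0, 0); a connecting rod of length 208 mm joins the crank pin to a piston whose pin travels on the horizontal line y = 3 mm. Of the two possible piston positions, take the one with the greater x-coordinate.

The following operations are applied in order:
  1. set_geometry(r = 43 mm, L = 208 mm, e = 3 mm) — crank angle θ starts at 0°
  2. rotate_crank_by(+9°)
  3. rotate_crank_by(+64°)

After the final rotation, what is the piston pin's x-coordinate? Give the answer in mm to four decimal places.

217.0488

set_geometry: r = 43 mm, L = 208 mm, e = 3 mm; θ ← 0°
rotate_crank_by(+9°): θ ← 0° +9° = 9°
rotate_crank_by(+64°): θ ← 9° +64° = 73°
crank pin P = (r cos θ, r sin θ) = (12.571983, 41.121105)
h = r sin θ − e = 41.121105 − 3 = 38.121105
x = r cos θ + √(L² − h²) = 12.571983 + √(43264.0 − 1453.2186) = 12.571983 + 204.476848 = 217.048831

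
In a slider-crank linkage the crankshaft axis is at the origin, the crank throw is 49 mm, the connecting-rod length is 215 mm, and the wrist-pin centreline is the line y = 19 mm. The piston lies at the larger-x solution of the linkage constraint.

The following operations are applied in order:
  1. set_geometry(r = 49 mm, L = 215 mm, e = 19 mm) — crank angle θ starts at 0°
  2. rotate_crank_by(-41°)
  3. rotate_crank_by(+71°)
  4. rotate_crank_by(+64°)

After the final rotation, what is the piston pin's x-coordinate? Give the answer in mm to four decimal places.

set_geometry: r = 49 mm, L = 215 mm, e = 19 mm; θ ← 0°
rotate_crank_by(-41°): θ ← 0° -41° = -41°
rotate_crank_by(+71°): θ ← -41° +71° = 30°
rotate_crank_by(+64°): θ ← 30° +64° = 94°
crank pin P = (r cos θ, r sin θ) = (-3.418067, 48.880638)
h = r sin θ − e = 48.880638 − 19 = 29.880638
x = r cos θ + √(L² − h²) = -3.418067 + √(46225.0 − 892.8526) = -3.418067 + 212.913474 = 209.495407

209.4954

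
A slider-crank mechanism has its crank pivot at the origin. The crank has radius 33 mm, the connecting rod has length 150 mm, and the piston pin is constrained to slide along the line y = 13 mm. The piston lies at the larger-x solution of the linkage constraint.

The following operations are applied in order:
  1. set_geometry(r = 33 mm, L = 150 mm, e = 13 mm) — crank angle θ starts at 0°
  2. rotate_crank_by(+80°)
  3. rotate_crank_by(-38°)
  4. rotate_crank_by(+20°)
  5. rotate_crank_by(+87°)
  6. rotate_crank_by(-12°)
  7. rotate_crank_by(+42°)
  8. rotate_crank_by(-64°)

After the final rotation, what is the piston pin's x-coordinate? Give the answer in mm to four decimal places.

set_geometry: r = 33 mm, L = 150 mm, e = 13 mm; θ ← 0°
rotate_crank_by(+80°): θ ← 0° +80° = 80°
rotate_crank_by(-38°): θ ← 80° -38° = 42°
rotate_crank_by(+20°): θ ← 42° +20° = 62°
rotate_crank_by(+87°): θ ← 62° +87° = 149°
rotate_crank_by(-12°): θ ← 149° -12° = 137°
rotate_crank_by(+42°): θ ← 137° +42° = 179°
rotate_crank_by(-64°): θ ← 179° -64° = 115°
crank pin P = (r cos θ, r sin θ) = (-13.946403, 29.908157)
h = r sin θ − e = 29.908157 − 13 = 16.908157
x = r cos θ + √(L² − h²) = -13.946403 + √(22500.0 − 285.8858) = -13.946403 + 149.044001 = 135.097598

135.0976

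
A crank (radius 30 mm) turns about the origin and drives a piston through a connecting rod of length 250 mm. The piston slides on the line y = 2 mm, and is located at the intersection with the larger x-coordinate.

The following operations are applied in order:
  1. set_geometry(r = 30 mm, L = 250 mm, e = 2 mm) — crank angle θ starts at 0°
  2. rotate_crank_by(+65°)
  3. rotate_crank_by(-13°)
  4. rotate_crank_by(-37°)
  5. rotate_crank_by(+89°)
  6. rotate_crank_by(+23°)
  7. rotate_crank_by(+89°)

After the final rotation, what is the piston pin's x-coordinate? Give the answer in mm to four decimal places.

224.9573

set_geometry: r = 30 mm, L = 250 mm, e = 2 mm; θ ← 0°
rotate_crank_by(+65°): θ ← 0° +65° = 65°
rotate_crank_by(-13°): θ ← 65° -13° = 52°
rotate_crank_by(-37°): θ ← 52° -37° = 15°
rotate_crank_by(+89°): θ ← 15° +89° = 104°
rotate_crank_by(+23°): θ ← 104° +23° = 127°
rotate_crank_by(+89°): θ ← 127° +89° = 216°
crank pin P = (r cos θ, r sin θ) = (-24.270510, -17.633558)
h = r sin θ − e = -17.633558 − 2 = -19.633558
x = r cos θ + √(L² − h²) = -24.270510 + √(62500.0 − 385.4766) = -24.270510 + 249.227854 = 224.957345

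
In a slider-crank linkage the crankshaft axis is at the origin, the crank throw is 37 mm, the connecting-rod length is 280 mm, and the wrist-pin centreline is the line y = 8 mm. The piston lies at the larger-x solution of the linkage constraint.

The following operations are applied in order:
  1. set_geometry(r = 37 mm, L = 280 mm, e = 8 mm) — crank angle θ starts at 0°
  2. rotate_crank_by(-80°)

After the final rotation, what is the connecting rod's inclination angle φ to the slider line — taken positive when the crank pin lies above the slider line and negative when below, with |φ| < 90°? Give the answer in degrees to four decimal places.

set_geometry: r = 37 mm, L = 280 mm, e = 8 mm; θ ← 0°
rotate_crank_by(-80°): θ ← 0° -80° = -80°
crank pin P = (r cos θ, r sin θ) = (6.424983, -36.437887)
h = r sin θ − e = -36.437887 − 8 = -44.437887
sin φ = h / L = -44.437887 / 280 = -0.15870674
φ = arcsin(-0.15870674) = -9.131839°

-9.1318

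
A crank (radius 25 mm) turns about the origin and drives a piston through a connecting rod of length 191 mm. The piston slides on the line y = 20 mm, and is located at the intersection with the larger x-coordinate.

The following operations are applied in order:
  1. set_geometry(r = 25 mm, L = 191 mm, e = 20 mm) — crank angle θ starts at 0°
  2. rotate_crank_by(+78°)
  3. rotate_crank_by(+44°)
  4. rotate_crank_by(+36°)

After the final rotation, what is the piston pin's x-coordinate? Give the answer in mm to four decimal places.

167.5241

set_geometry: r = 25 mm, L = 191 mm, e = 20 mm; θ ← 0°
rotate_crank_by(+78°): θ ← 0° +78° = 78°
rotate_crank_by(+44°): θ ← 78° +44° = 122°
rotate_crank_by(+36°): θ ← 122° +36° = 158°
crank pin P = (r cos θ, r sin θ) = (-23.179596, 9.365165)
h = r sin θ − e = 9.365165 − 20 = -10.634835
x = r cos θ + √(L² − h²) = -23.179596 + √(36481.0 − 113.0997) = -23.179596 + 190.703698 = 167.524101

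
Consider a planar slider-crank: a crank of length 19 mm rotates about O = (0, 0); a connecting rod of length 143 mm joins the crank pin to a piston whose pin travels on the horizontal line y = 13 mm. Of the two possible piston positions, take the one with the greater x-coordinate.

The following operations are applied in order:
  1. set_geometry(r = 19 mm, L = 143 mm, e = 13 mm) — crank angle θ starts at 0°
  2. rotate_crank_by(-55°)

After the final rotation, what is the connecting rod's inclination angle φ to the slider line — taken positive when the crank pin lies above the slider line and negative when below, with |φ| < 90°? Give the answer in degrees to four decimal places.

-11.5222

set_geometry: r = 19 mm, L = 143 mm, e = 13 mm; θ ← 0°
rotate_crank_by(-55°): θ ← 0° -55° = -55°
crank pin P = (r cos θ, r sin θ) = (10.897952, -15.563889)
h = r sin θ − e = -15.563889 − 13 = -28.563889
sin φ = h / L = -28.563889 / 143 = -0.19974747
φ = arcsin(-0.19974747) = -11.522192°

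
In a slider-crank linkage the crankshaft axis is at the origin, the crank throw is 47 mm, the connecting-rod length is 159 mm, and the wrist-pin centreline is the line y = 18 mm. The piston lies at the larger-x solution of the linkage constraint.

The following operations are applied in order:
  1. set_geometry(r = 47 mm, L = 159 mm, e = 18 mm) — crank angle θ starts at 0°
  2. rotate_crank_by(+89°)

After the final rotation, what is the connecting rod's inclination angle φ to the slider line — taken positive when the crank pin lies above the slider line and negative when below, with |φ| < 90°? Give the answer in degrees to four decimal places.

set_geometry: r = 47 mm, L = 159 mm, e = 18 mm; θ ← 0°
rotate_crank_by(+89°): θ ← 0° +89° = 89°
crank pin P = (r cos θ, r sin θ) = (0.820263, 46.992842)
h = r sin θ − e = 46.992842 − 18 = 28.992842
sin φ = h / L = 28.992842 / 159 = 0.18234492
φ = arcsin(0.18234492) = 10.506374°

10.5064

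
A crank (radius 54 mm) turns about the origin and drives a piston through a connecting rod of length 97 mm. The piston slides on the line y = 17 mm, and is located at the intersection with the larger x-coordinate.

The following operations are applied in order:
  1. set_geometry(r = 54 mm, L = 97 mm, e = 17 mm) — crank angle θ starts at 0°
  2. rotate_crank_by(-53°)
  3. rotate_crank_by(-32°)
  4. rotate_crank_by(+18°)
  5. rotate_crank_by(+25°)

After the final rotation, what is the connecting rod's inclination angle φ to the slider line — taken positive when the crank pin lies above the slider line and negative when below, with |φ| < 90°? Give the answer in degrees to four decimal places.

-33.2137

set_geometry: r = 54 mm, L = 97 mm, e = 17 mm; θ ← 0°
rotate_crank_by(-53°): θ ← 0° -53° = -53°
rotate_crank_by(-32°): θ ← -53° -32° = -85°
rotate_crank_by(+18°): θ ← -85° +18° = -67°
rotate_crank_by(+25°): θ ← -67° +25° = -42°
crank pin P = (r cos θ, r sin θ) = (40.129821, -36.133053)
h = r sin θ − e = -36.133053 − 17 = -53.133053
sin φ = h / L = -53.133053 / 97 = -0.54776343
φ = arcsin(-0.54776343) = -33.213710°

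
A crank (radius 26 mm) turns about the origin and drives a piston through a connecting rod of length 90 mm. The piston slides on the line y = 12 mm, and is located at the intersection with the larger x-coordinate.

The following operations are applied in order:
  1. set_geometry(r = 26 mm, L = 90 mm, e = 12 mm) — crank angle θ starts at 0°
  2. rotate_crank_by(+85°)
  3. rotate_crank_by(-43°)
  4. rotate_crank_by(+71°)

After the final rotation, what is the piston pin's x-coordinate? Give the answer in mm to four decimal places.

set_geometry: r = 26 mm, L = 90 mm, e = 12 mm; θ ← 0°
rotate_crank_by(+85°): θ ← 0° +85° = 85°
rotate_crank_by(-43°): θ ← 85° -43° = 42°
rotate_crank_by(+71°): θ ← 42° +71° = 113°
crank pin P = (r cos θ, r sin θ) = (-10.159009, 23.933126)
h = r sin θ − e = 23.933126 − 12 = 11.933126
x = r cos θ + √(L² − h²) = -10.159009 + √(8100.0 − 142.3995) = -10.159009 + 89.205384 = 79.046374

79.0464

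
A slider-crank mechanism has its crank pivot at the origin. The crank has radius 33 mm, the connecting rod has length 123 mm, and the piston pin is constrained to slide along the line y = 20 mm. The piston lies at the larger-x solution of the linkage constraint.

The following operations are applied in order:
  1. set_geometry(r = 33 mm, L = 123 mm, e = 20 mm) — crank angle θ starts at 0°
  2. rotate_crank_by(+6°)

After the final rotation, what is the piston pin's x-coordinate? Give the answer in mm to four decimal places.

154.7006

set_geometry: r = 33 mm, L = 123 mm, e = 20 mm; θ ← 0°
rotate_crank_by(+6°): θ ← 0° +6° = 6°
crank pin P = (r cos θ, r sin θ) = (32.819223, 3.449439)
h = r sin θ − e = 3.449439 − 20 = -16.550561
x = r cos θ + √(L² − h²) = 32.819223 + √(15129.0 − 273.9211) = 32.819223 + 121.881413 = 154.700636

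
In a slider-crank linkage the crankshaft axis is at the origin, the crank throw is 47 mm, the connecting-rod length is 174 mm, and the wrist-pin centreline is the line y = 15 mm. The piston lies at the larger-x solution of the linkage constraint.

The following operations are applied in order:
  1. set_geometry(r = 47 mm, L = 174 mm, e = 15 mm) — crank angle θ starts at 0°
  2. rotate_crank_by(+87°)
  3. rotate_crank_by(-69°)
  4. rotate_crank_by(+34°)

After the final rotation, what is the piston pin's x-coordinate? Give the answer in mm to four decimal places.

201.5350

set_geometry: r = 47 mm, L = 174 mm, e = 15 mm; θ ← 0°
rotate_crank_by(+87°): θ ← 0° +87° = 87°
rotate_crank_by(-69°): θ ← 87° -69° = 18°
rotate_crank_by(+34°): θ ← 18° +34° = 52°
crank pin P = (r cos θ, r sin θ) = (28.936089, 37.036505)
h = r sin θ − e = 37.036505 − 15 = 22.036505
x = r cos θ + √(L² − h²) = 28.936089 + √(30276.0 − 485.6076) = 28.936089 + 172.598935 = 201.535025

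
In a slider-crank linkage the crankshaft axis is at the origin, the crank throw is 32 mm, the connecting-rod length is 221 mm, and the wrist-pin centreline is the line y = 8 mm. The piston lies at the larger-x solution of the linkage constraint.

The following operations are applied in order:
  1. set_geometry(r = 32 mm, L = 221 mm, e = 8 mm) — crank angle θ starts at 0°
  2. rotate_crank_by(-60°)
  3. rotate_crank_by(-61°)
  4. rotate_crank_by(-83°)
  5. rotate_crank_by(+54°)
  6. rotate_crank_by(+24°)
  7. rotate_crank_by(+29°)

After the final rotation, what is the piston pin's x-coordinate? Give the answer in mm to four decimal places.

set_geometry: r = 32 mm, L = 221 mm, e = 8 mm; θ ← 0°
rotate_crank_by(-60°): θ ← 0° -60° = -60°
rotate_crank_by(-61°): θ ← -60° -61° = -121°
rotate_crank_by(-83°): θ ← -121° -83° = -204°
rotate_crank_by(+54°): θ ← -204° +54° = -150°
rotate_crank_by(+24°): θ ← -150° +24° = -126°
rotate_crank_by(+29°): θ ← -126° +29° = -97°
crank pin P = (r cos θ, r sin θ) = (-3.899819, -31.761477)
h = r sin θ − e = -31.761477 − 8 = -39.761477
x = r cos θ + √(L² − h²) = -3.899819 + √(48841.0 − 1580.9750) = -3.899819 + 217.393710 = 213.493891

213.4939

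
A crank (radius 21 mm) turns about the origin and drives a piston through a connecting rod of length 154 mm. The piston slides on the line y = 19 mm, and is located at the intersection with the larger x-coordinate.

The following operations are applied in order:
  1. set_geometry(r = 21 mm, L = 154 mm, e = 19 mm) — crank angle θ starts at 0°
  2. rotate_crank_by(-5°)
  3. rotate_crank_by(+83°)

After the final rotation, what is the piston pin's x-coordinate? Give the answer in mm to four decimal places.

set_geometry: r = 21 mm, L = 154 mm, e = 19 mm; θ ← 0°
rotate_crank_by(-5°): θ ← 0° -5° = -5°
rotate_crank_by(+83°): θ ← -5° +83° = 78°
crank pin P = (r cos θ, r sin θ) = (4.366146, 20.541100)
h = r sin θ − e = 20.541100 − 19 = 1.541100
x = r cos θ + √(L² − h²) = 4.366146 + √(23716.0 − 2.3750) = 4.366146 + 153.992289 = 158.358434

158.3584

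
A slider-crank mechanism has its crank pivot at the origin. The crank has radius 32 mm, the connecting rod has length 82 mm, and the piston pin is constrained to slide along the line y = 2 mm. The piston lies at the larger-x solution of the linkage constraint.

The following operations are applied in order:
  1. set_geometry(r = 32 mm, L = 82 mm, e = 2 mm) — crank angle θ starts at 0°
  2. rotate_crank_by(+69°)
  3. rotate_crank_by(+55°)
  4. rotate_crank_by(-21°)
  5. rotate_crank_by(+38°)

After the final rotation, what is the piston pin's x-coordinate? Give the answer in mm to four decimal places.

set_geometry: r = 32 mm, L = 82 mm, e = 2 mm; θ ← 0°
rotate_crank_by(+69°): θ ← 0° +69° = 69°
rotate_crank_by(+55°): θ ← 69° +55° = 124°
rotate_crank_by(-21°): θ ← 124° -21° = 103°
rotate_crank_by(+38°): θ ← 103° +38° = 141°
crank pin P = (r cos θ, r sin θ) = (-24.868671, 20.138253)
h = r sin θ − e = 20.138253 − 2 = 18.138253
x = r cos θ + √(L² − h²) = -24.868671 + √(6724.0 − 328.9962) = -24.868671 + 79.968768 = 55.100097

55.1001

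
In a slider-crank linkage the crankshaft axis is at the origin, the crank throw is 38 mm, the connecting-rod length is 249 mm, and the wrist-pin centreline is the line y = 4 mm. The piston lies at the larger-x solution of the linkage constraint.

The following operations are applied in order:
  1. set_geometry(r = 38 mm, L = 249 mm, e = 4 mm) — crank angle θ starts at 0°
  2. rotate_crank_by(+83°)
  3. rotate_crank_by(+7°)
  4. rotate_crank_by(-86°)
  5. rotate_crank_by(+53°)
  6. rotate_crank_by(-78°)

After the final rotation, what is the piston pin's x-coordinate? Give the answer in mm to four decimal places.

283.8520

set_geometry: r = 38 mm, L = 249 mm, e = 4 mm; θ ← 0°
rotate_crank_by(+83°): θ ← 0° +83° = 83°
rotate_crank_by(+7°): θ ← 83° +7° = 90°
rotate_crank_by(-86°): θ ← 90° -86° = 4°
rotate_crank_by(+53°): θ ← 4° +53° = 57°
rotate_crank_by(-78°): θ ← 57° -78° = -21°
crank pin P = (r cos θ, r sin θ) = (35.476056, -13.617982)
h = r sin θ − e = -13.617982 − 4 = -17.617982
x = r cos θ + √(L² − h²) = 35.476056 + √(62001.0 − 310.3933) = 35.476056 + 248.375938 = 283.851994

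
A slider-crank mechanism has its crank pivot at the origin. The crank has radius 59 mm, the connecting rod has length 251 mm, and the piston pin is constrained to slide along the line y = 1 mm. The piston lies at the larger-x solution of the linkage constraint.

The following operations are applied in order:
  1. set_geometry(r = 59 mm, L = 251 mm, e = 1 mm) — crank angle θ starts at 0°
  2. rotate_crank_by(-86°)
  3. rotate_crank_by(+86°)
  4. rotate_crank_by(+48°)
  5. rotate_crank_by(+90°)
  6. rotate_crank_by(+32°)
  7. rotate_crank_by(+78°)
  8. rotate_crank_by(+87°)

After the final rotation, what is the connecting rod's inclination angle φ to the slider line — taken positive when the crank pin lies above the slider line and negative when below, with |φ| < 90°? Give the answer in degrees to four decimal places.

set_geometry: r = 59 mm, L = 251 mm, e = 1 mm; θ ← 0°
rotate_crank_by(-86°): θ ← 0° -86° = -86°
rotate_crank_by(+86°): θ ← -86° +86° = 0°
rotate_crank_by(+48°): θ ← 0° +48° = 48°
rotate_crank_by(+90°): θ ← 48° +90° = 138°
rotate_crank_by(+32°): θ ← 138° +32° = 170°
rotate_crank_by(+78°): θ ← 170° +78° = 248°
rotate_crank_by(+87°): θ ← 248° +87° = 335°
crank pin P = (r cos θ, r sin θ) = (53.472159, -24.934477)
h = r sin θ − e = -24.934477 − 1 = -25.934477
sin φ = h / L = -25.934477 / 251 = -0.10332461
φ = arcsin(-0.10332461) = -5.930649°

-5.9306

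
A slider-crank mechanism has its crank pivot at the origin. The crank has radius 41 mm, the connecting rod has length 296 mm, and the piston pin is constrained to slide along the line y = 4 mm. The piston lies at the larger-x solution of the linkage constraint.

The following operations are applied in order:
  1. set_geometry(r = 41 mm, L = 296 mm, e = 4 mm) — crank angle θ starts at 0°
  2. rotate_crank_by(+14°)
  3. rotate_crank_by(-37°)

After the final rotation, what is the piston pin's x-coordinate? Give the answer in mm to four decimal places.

333.0629

set_geometry: r = 41 mm, L = 296 mm, e = 4 mm; θ ← 0°
rotate_crank_by(+14°): θ ← 0° +14° = 14°
rotate_crank_by(-37°): θ ← 14° -37° = -23°
crank pin P = (r cos θ, r sin θ) = (37.740699, -16.019976)
h = r sin θ − e = -16.019976 − 4 = -20.019976
x = r cos θ + √(L² − h²) = 37.740699 + √(87616.0 − 400.7994) = 37.740699 + 295.322198 = 333.062897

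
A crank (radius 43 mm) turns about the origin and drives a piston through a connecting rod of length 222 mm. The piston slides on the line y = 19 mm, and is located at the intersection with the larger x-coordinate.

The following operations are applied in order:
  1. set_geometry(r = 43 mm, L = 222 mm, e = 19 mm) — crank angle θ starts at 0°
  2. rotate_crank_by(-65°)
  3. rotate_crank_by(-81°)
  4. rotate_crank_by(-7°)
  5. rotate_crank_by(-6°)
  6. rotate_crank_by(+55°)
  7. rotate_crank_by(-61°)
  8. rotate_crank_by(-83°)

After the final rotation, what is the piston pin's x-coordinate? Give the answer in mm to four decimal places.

set_geometry: r = 43 mm, L = 222 mm, e = 19 mm; θ ← 0°
rotate_crank_by(-65°): θ ← 0° -65° = -65°
rotate_crank_by(-81°): θ ← -65° -81° = -146°
rotate_crank_by(-7°): θ ← -146° -7° = -153°
rotate_crank_by(-6°): θ ← -153° -6° = -159°
rotate_crank_by(+55°): θ ← -159° +55° = -104°
rotate_crank_by(-61°): θ ← -104° -61° = -165°
rotate_crank_by(-83°): θ ← -165° -83° = -248°
crank pin P = (r cos θ, r sin θ) = (-16.108084, 39.868906)
h = r sin θ − e = 39.868906 − 19 = 20.868906
x = r cos θ + √(L² − h²) = -16.108084 + √(49284.0 − 435.5112) = -16.108084 + 221.016942 = 204.908859

204.9089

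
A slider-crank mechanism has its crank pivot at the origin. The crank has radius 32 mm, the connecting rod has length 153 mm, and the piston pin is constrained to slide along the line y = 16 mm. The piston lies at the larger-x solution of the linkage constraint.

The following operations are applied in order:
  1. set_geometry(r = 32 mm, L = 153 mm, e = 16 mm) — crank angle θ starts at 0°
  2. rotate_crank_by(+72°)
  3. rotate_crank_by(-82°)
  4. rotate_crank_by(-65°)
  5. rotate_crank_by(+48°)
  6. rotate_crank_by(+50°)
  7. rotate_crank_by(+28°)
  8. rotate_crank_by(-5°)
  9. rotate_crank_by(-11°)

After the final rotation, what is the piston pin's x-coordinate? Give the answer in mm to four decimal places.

179.1947

set_geometry: r = 32 mm, L = 153 mm, e = 16 mm; θ ← 0°
rotate_crank_by(+72°): θ ← 0° +72° = 72°
rotate_crank_by(-82°): θ ← 72° -82° = -10°
rotate_crank_by(-65°): θ ← -10° -65° = -75°
rotate_crank_by(+48°): θ ← -75° +48° = -27°
rotate_crank_by(+50°): θ ← -27° +50° = 23°
rotate_crank_by(+28°): θ ← 23° +28° = 51°
rotate_crank_by(-5°): θ ← 51° -5° = 46°
rotate_crank_by(-11°): θ ← 46° -11° = 35°
crank pin P = (r cos θ, r sin θ) = (26.212865, 18.354446)
h = r sin θ − e = 18.354446 − 16 = 2.354446
x = r cos θ + √(L² − h²) = 26.212865 + √(23409.0 − 5.5434) = 26.212865 + 152.981883 = 179.194749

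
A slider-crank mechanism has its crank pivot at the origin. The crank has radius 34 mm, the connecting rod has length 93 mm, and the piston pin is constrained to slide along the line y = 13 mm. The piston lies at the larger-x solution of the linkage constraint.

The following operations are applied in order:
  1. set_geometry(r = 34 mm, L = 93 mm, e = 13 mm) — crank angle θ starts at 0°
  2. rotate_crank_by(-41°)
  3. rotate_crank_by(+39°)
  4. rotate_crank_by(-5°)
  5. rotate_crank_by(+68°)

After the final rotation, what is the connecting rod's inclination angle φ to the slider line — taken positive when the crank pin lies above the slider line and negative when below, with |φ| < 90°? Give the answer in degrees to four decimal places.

set_geometry: r = 34 mm, L = 93 mm, e = 13 mm; θ ← 0°
rotate_crank_by(-41°): θ ← 0° -41° = -41°
rotate_crank_by(+39°): θ ← -41° +39° = -2°
rotate_crank_by(-5°): θ ← -2° -5° = -7°
rotate_crank_by(+68°): θ ← -7° +68° = 61°
crank pin P = (r cos θ, r sin θ) = (16.483527, 29.737070)
h = r sin θ − e = 29.737070 − 13 = 16.737070
sin φ = h / L = 16.737070 / 93 = 0.17996850
φ = arcsin(0.17996850) = 10.367925°

10.3679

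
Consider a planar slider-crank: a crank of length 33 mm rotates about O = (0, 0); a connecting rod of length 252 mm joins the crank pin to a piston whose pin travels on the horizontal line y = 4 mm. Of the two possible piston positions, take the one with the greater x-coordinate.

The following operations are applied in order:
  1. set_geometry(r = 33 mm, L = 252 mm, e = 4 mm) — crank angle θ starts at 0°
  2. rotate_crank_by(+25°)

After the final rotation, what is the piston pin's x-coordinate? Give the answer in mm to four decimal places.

281.7118

set_geometry: r = 33 mm, L = 252 mm, e = 4 mm; θ ← 0°
rotate_crank_by(+25°): θ ← 0° +25° = 25°
crank pin P = (r cos θ, r sin θ) = (29.908157, 13.946403)
h = r sin θ − e = 13.946403 − 4 = 9.946403
x = r cos θ + √(L² − h²) = 29.908157 + √(63504.0 − 98.9309) = 29.908157 + 251.803632 = 281.711789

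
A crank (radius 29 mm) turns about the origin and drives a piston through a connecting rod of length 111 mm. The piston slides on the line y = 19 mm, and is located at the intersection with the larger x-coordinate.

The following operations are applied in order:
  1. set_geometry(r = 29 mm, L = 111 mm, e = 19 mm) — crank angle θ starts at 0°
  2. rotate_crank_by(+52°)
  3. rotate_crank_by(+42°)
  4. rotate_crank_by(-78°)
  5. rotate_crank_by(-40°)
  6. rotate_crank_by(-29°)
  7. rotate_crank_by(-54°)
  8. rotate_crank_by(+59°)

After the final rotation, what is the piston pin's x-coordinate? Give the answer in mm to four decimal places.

set_geometry: r = 29 mm, L = 111 mm, e = 19 mm; θ ← 0°
rotate_crank_by(+52°): θ ← 0° +52° = 52°
rotate_crank_by(+42°): θ ← 52° +42° = 94°
rotate_crank_by(-78°): θ ← 94° -78° = 16°
rotate_crank_by(-40°): θ ← 16° -40° = -24°
rotate_crank_by(-29°): θ ← -24° -29° = -53°
rotate_crank_by(-54°): θ ← -53° -54° = -107°
rotate_crank_by(+59°): θ ← -107° +59° = -48°
crank pin P = (r cos θ, r sin θ) = (19.404788, -21.551200)
h = r sin θ − e = -21.551200 − 19 = -40.551200
x = r cos θ + √(L² − h²) = 19.404788 + √(12321.0 − 1644.3998) = 19.404788 + 103.327635 = 122.732423

122.7324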